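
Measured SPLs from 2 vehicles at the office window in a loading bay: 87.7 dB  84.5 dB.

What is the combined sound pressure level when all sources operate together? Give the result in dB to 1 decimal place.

89.4 dB

Sum in the linear (power) domain: Σ 10^(Lᵢ/10) = 10^(87.7/10) + 10^(84.5/10) = 8.707e+08.
Back to dB: 10·log₁₀ Σ = 89.4 dB.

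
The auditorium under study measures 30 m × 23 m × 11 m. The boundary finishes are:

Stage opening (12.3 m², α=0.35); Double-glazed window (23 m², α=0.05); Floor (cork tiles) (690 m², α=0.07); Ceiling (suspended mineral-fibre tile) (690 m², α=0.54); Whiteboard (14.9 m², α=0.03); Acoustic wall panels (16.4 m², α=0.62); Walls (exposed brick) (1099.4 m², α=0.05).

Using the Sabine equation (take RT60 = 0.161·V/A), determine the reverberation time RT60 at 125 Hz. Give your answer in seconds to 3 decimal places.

2.484 seconds

A = Σ Sᵢαᵢ = 12.3·0.35 + 23·0.05 + 690·0.07 + 690·0.54 + 14.9·0.03 + 16.4·0.62 + 1099.4·0.05 = 491.940 sabins.
Volume V = 30 × 23 × 11 = 7590 m³.
RT60 = 0.161 · V / A = 0.161 × 7590 / 491.940 = 2.484 s.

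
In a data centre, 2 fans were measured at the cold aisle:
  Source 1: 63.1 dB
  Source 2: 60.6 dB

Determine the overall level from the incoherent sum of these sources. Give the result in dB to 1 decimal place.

Converting to relative power and adding: 10^(63.1/10) + 10^(60.6/10) = 3.19e+06.
Combined level = 10 log₁₀(3.19e+06) = 65.0 dB.

65.0 dB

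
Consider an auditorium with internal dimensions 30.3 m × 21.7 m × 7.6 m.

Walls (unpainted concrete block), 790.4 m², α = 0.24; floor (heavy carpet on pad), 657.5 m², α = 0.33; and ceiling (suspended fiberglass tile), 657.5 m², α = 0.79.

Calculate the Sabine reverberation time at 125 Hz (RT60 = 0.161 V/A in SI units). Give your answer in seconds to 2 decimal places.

Summing Sᵢαᵢ: 189.696 + 216.975 + 519.425 → A = 926.096 sabins.
Room volume: 4997.076 m³.
RT60 = 0.161 · V / A = 0.161 × 4997.076 / 926.096 = 0.87 s.

0.87 sec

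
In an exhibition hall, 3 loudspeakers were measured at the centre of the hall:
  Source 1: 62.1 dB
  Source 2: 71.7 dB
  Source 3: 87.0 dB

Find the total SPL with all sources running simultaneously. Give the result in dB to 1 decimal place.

87.1 dB

Converting to relative power and adding: 10^(62.1/10) + 10^(71.7/10) + 10^(87.0/10) = 5.176e+08.
Back to dB: 10·log₁₀ Σ = 87.1 dB.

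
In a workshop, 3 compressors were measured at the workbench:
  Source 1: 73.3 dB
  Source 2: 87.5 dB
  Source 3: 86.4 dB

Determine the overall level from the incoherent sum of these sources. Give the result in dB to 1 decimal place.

Σ 10^(Lᵢ/10) = 1.02e+09.
L_total = 10·log₁₀(1.02e+09) = 90.1 dB.

90.1 dB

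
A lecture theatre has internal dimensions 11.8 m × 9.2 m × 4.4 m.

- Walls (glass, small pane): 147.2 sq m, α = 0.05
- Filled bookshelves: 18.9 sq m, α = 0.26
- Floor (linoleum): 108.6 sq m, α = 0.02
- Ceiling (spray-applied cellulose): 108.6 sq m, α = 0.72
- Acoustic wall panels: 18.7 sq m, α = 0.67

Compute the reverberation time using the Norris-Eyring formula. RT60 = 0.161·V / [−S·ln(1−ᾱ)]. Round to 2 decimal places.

0.63 sec

Total surface area S = 147.2 + 18.9 + 108.6 + 108.6 + 18.7 = 402.0 sq m.
Absorption A = 147.2·0.05 + 18.9·0.26 + 108.6·0.02 + 108.6·0.72 + 18.7·0.67 = 105.167 sabins.
Mean coefficient ᾱ = A/S = 0.2616.
Eyring denominator: −S ln(1−ᾱ) = 121.914.
V = 11.8 × 9.2 × 4.4 = 477.664 m³.
T = 0.161·V/[−S·ln(1−ᾱ)] = 0.161·477.664/121.914 = 0.63 s.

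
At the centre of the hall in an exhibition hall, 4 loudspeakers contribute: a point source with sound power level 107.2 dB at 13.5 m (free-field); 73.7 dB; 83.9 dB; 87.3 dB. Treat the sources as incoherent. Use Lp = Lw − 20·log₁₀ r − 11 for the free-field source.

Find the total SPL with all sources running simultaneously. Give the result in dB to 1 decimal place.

Source at 13.5 m: Lp = 107.2 − 20·log₁₀(13.5) − 11 = 73.6 dB.
Sum in the linear (power) domain: Σ 10^(Lᵢ/10) = 10^(73.6/10) + 10^(73.7/10) + 10^(83.9/10) + 10^(87.3/10) = 8.289e+08.
L_total = 10·log₁₀(8.289e+08) = 89.2 dB.

89.2 dB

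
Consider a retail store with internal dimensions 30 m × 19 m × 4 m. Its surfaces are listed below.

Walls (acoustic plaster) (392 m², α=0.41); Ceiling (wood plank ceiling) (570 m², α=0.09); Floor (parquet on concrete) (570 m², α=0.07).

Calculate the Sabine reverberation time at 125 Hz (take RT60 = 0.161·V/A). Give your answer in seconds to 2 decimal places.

1.46 seconds

Equivalent absorption area: A = 392*0.41 + 570*0.09 + 570*0.07 = 251.920 m².
Room volume: 2280 m³.
Sabine: RT60 = 0.161 × 2280 / 251.920 = 1.46 s.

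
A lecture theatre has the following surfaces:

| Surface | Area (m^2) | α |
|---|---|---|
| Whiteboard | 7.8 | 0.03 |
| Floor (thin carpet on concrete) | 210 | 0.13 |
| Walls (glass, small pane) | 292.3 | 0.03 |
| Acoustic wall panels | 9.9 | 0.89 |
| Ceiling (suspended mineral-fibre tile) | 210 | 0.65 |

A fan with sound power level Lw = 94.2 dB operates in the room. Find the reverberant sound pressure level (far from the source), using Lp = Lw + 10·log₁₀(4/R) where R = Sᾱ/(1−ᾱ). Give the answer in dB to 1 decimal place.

A = 181.614 sabins; S = 730.0 m^2.
ᾱ = 181.614/730.0 = 0.2488; R = Sᾱ/(1−ᾱ) = 181.614/(1−0.2488) = 241.765 m^2.
Lp = 94.2 + 10·log₁₀(4/241.765) = 94.2 + (-17.81) = 76.4 dB.

76.4 dB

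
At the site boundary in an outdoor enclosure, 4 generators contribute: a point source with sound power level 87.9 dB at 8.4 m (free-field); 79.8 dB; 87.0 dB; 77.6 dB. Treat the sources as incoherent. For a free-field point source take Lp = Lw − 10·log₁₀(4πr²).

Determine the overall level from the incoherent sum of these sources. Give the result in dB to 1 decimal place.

Source at 8.4 m: Lp = 87.9 − 10·log₁₀(4π·8.4²) = 87.9 − 10·log₁₀(886.683) = 58.4 dB.
Σ 10^(Lᵢ/10) = 6.549e+08.
L_total = 10·log₁₀(6.549e+08) = 88.2 dB.

88.2 dB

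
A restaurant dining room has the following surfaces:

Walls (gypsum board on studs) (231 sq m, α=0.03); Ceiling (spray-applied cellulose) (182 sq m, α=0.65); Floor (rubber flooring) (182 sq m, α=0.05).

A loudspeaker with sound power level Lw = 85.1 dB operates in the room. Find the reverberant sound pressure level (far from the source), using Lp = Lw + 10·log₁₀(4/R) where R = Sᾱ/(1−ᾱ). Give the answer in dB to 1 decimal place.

A = 134.330 sabins; S = 595.0 sq m.
ᾱ = 134.330/595.0 = 0.2258; R = Sᾱ/(1−ᾱ) = 134.330/(1−0.2258) = 173.508 sq m.
Lp = 85.1 + 10·log₁₀(4/173.508) = 85.1 + (-16.37) = 68.7 dB.

68.7 dB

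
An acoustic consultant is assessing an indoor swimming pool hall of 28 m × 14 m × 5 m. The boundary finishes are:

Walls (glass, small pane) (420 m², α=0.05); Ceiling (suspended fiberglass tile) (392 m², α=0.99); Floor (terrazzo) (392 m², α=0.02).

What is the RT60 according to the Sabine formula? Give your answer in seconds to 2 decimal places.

0.76 sec

Total absorption A = 420·0.05 + 392·0.99 + 392·0.02
  = 21.000 + 388.080 + 7.840 = 416.920 m² sabins.
V = 28·14·5 = 1960 m³.
Sabine: RT60 = 0.161 × 1960 / 416.920 = 0.76 s.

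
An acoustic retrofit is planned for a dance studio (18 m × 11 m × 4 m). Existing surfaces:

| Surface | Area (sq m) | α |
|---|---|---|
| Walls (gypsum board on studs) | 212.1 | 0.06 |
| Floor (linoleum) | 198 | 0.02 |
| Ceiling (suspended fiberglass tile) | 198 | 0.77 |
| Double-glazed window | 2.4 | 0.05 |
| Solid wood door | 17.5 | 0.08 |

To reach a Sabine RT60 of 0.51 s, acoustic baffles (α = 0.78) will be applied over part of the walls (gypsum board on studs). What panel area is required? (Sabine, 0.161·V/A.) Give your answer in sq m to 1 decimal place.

110.2

Summing Sᵢαᵢ: 12.726 + 3.960 + 152.460 + 0.120 + 1.400 → A₁ = 170.666 sabins.
V = 792 m³. Target absorption A₂ = 0.161 × 792 / 0.51 = 250.024 sabins.
ΔA needed = 250.024 − 170.666 = 79.358 sabins.
Net gain per sq m: Δα = 0.78 − 0.06 = 0.72.
Area = ΔA/Δα = 79.358/0.72 = 110.2 sq m.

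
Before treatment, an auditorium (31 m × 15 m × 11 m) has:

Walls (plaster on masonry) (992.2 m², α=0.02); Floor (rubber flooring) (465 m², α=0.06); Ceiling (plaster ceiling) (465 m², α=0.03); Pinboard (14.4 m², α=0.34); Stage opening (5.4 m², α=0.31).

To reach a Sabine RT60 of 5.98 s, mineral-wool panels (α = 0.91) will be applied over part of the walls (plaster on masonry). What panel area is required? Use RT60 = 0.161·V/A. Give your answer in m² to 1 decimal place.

78.0

Total absorption A₁ = 992.2·0.02 + 465·0.06 + 465·0.03 + 14.4·0.34 + 5.4·0.31
  = 19.844 + 27.900 + 13.950 + 4.896 + 1.674 = 68.264 m² sabins.
Required A₂ = 0.161·5115/5.98 = 137.712 sabins.
ΔA needed = 137.712 − 68.264 = 69.448 sabins.
Each m² of panel replacing the walls (plaster on masonry) adds (0.91 − 0.02) = 0.89 sabins.
Area = ΔA/Δα = 69.448/0.89 = 78.0 m².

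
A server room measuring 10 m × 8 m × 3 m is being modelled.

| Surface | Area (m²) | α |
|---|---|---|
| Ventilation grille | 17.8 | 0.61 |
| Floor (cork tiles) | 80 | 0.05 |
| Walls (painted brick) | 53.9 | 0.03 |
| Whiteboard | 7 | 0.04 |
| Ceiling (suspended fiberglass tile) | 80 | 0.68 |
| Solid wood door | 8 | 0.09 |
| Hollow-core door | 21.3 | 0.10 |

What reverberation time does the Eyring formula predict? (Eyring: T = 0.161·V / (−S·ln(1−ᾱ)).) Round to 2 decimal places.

0.45 sec

Total surface area S = 17.8 + 80 + 53.9 + 7 + 80 + 8 + 21.3 = 268.0 m².
Absorption A = 17.8×0.61 + 80×0.05 + 53.9×0.03 + 7×0.04 + 80×0.68 + 8×0.09 + 21.3×0.10 = 74.005 sabins.
ᾱ = 74.005 / 268.0 = 0.2761.
−S·ln(1−ᾱ) = −268.0 × ln(1 − 0.2761) = 86.591.
V = 10 × 8 × 3 = 240 m³.
T = 0.161·V/[−S·ln(1−ᾱ)] = 0.161·240/86.591 = 0.45 s.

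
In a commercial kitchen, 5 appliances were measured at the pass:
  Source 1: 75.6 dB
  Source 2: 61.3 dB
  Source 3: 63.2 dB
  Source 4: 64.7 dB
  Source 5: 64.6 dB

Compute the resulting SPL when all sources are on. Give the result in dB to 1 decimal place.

Sum in the linear (power) domain: Σ 10^(Lᵢ/10) = 10^(75.6/10) + 10^(61.3/10) + 10^(63.2/10) + 10^(64.7/10) + 10^(64.6/10) = 4.558e+07.
L_total = 10·log₁₀(4.558e+07) = 76.6 dB.

76.6 dB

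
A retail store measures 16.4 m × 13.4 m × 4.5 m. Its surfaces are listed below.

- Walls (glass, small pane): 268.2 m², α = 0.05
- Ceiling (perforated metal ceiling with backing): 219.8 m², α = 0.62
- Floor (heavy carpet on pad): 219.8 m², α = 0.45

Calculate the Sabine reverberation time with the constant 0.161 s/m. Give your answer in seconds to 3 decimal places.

0.640 seconds

Total absorption A = 268.2×0.05 + 219.8×0.62 + 219.8×0.45
  = 13.410 + 136.276 + 98.910 = 248.596 m² sabins.
V = 16.4·13.4·4.5 = 988.92 m³.
RT60 = 0.161 · V / A = 0.161 × 988.92 / 248.596 = 0.640 s.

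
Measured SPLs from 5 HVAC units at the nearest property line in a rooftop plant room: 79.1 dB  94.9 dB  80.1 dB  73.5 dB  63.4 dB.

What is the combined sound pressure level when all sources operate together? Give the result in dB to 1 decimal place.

95.2 dB

Sum in the linear (power) domain: Σ 10^(Lᵢ/10) = 10^(79.1/10) + 10^(94.9/10) + 10^(80.1/10) + 10^(73.5/10) + 10^(63.4/10) = 3.298e+09.
Combined level = 10 log₁₀(3.298e+09) = 95.2 dB.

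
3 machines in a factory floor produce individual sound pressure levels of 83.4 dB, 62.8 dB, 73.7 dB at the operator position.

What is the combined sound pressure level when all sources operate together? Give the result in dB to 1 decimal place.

Σ 10^(Lᵢ/10) = 2.441e+08.
Combined level = 10 log₁₀(2.441e+08) = 83.9 dB.

83.9 dB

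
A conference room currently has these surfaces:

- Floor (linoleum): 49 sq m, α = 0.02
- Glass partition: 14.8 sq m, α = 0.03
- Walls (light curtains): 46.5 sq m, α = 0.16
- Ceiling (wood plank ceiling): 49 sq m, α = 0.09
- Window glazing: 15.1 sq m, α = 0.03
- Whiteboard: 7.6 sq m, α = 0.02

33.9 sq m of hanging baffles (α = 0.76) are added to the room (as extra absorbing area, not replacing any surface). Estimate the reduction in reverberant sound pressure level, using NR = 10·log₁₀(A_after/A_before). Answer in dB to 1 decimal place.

4.6 dB

Summing Sᵢαᵢ: 0.980 + 0.444 + 7.440 + 4.410 + 0.453 + 0.152 → A_before = 13.879 sabins.
Added absorption = 33.9 × 0.76 = 25.764 sabins.
A_after = 13.879 + 25.764 = 39.643 sabins.
Reduction = 10 log₁₀(A_after/A_before) = 10 log₁₀(2.8563) = 4.6 dB.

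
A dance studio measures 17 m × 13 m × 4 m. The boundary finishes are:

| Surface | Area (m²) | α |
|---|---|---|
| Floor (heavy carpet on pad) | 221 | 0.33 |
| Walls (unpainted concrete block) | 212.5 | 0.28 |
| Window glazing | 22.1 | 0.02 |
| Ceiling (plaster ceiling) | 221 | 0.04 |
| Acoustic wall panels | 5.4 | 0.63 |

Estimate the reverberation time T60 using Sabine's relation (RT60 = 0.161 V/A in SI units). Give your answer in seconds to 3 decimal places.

0.981 seconds

Equivalent absorption area: A = 221·0.33 + 212.5·0.28 + 22.1·0.02 + 221·0.04 + 5.4·0.63 = 145.114 m².
Volume V = 17 × 13 × 4 = 884 m³.
T = 0.161 V/A = 0.161·884/145.114 = 0.981 s.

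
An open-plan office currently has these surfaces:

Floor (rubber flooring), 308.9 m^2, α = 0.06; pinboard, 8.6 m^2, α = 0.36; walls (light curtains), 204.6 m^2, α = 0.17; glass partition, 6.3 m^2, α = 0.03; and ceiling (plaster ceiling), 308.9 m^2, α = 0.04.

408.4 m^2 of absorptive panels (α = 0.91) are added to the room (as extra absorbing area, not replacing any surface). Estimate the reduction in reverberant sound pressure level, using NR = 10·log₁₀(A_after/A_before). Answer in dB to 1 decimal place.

8.1 dB

Total absorption A_before = 308.9*0.06 + 8.6*0.36 + 204.6*0.17 + 6.3*0.03 + 308.9*0.04
  = 18.534 + 3.096 + 34.782 + 0.189 + 12.356 = 68.957 m^2 sabins.
Added absorption = 408.4 × 0.91 = 371.644 sabins.
A_after = 68.957 + 371.644 = 440.601 sabins.
Reduction = 10 log₁₀(A_after/A_before) = 10 log₁₀(6.3895) = 8.1 dB.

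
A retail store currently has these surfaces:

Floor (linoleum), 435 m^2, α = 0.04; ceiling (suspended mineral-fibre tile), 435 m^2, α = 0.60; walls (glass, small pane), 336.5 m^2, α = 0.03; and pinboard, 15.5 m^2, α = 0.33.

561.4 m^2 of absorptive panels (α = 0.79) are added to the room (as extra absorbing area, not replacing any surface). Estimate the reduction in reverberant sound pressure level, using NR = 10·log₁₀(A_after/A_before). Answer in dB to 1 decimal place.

Total absorption A_before = 435*0.04 + 435*0.60 + 336.5*0.03 + 15.5*0.33
  = 17.400 + 261.000 + 10.095 + 5.115 = 293.610 m^2 sabins.
Added absorption = 561.4 × 0.79 = 443.506 sabins.
New total A_after = 737.116 sabins.
NR = 10·log₁₀(737.116/293.610) = 4.0 dB.

4.0 dB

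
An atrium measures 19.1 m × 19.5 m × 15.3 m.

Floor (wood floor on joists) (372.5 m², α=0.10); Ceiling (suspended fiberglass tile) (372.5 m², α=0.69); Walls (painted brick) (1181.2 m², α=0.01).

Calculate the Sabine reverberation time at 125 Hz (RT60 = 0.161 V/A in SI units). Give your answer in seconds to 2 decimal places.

3.00 s

A = Σ Sᵢαᵢ = 372.5·0.10 + 372.5·0.69 + 1181.2·0.01 = 306.087 sabins.
V = 19.1·19.5·15.3 = 5698.485 m³.
RT60 = 0.161 · V / A = 0.161 × 5698.485 / 306.087 = 3.00 s.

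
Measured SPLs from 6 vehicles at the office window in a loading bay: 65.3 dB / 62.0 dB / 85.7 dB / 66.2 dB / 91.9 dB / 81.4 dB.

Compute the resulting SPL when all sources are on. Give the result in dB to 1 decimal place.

93.2 dB

Sum in the linear (power) domain: Σ 10^(Lᵢ/10) = 10^(65.3/10) + 10^(62.0/10) + 10^(85.7/10) + 10^(66.2/10) + 10^(91.9/10) + 10^(81.4/10) = 2.068e+09.
L_total = 10·log₁₀(2.068e+09) = 93.2 dB.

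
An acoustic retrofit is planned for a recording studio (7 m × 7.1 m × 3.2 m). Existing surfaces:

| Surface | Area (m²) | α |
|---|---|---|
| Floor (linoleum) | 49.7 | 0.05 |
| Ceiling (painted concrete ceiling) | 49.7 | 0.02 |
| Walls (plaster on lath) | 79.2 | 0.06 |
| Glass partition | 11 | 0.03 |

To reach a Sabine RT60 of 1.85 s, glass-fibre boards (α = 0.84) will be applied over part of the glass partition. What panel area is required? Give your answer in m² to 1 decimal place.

6.5

A₁ = Σ Sᵢαᵢ = 49.7·0.05 + 49.7·0.02 + 79.2·0.06 + 11·0.03 = 8.561 sabins.
Required A₂ = 0.161·159.04/1.85 = 13.841 sabins.
ΔA needed = 13.841 − 8.561 = 5.280 sabins.
Net gain per m²: Δα = 0.84 − 0.03 = 0.81.
Area = ΔA/Δα = 5.280/0.81 = 6.5 m².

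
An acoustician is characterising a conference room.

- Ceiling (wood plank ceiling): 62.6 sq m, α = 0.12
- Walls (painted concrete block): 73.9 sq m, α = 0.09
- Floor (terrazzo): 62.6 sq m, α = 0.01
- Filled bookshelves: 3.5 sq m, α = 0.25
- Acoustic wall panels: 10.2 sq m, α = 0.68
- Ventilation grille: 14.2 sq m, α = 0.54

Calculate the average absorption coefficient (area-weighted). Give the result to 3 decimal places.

0.133

Total surface area S = 227.0 sq m.
Weighted sum Σ Sα = 30.268.
ᾱ = A/S = 0.133.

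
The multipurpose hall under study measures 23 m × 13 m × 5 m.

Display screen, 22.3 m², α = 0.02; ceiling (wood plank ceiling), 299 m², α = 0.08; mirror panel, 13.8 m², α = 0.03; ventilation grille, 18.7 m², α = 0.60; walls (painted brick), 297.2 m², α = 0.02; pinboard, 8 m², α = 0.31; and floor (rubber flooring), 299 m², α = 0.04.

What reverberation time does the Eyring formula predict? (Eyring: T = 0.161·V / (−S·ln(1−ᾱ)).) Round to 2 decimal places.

4.14 sec

S = Σ Sᵢ = 958.0 m².
Absorption A = 22.3·0.02 + 299·0.08 + 13.8·0.03 + 18.7·0.60 + 297.2·0.02 + 8·0.31 + 299·0.04 = 56.384 sabins.
ᾱ = 56.384 / 958.0 = 0.0589.
−S·ln(1−ᾱ) = −958.0 × ln(1 − 0.0589) = 58.156.
V = 23 × 13 × 5 = 1495 m³.
T = 0.161·V/[−S·ln(1−ᾱ)] = 0.161·1495/58.156 = 4.14 s.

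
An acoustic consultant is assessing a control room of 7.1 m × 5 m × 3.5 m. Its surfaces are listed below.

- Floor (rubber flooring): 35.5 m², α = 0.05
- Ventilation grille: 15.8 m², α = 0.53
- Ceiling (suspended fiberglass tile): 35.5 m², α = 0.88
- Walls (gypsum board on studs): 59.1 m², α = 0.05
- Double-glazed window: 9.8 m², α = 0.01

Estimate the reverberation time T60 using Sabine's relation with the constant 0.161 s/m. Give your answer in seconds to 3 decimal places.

0.450 sec

A = Σ Sᵢαᵢ = 35.5*0.05 + 15.8*0.53 + 35.5*0.88 + 59.1*0.05 + 9.8*0.01 = 44.442 sabins.
Room volume: 124.25 m³.
Sabine: RT60 = 0.161 × 124.25 / 44.442 = 0.450 s.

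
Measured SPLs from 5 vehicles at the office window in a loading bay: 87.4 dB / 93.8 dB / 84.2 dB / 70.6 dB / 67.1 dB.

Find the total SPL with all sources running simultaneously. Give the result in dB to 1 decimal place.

Sum in the linear (power) domain: Σ 10^(Lᵢ/10) = 10^(87.4/10) + 10^(93.8/10) + 10^(84.2/10) + 10^(70.6/10) + 10^(67.1/10) = 3.228e+09.
L_total = 10·log₁₀(3.228e+09) = 95.1 dB.

95.1 dB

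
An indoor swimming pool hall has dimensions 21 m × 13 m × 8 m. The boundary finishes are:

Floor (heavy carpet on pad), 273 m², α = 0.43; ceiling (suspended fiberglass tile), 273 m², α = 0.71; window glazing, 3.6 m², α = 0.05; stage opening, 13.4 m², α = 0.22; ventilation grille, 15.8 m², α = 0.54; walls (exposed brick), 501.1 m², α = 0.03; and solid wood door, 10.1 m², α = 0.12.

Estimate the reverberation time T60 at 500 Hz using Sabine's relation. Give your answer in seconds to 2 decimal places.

1.04 seconds

Equivalent absorption area: A = 273×0.43 + 273×0.71 + 3.6×0.05 + 13.4×0.22 + 15.8×0.54 + 501.1×0.03 + 10.1×0.12 = 339.125 m².
V = 21·13·8 = 2184 m³.
Sabine: RT60 = 0.161 × 2184 / 339.125 = 1.04 s.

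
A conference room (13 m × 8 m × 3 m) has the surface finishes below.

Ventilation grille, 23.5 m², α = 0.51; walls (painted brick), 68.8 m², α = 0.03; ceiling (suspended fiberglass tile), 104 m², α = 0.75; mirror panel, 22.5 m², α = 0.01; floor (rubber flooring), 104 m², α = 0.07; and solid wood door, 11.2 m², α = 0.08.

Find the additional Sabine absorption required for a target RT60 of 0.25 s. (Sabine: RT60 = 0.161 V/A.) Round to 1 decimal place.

100.5 sabins

Total absorption A₁ = 23.5×0.51 + 68.8×0.03 + 104×0.75 + 22.5×0.01 + 104×0.07 + 11.2×0.08
  = 11.985 + 2.064 + 78.000 + 0.225 + 7.280 + 0.896 = 100.450 m² sabins.
For T = 0.25 s, need A₂ = 0.161·V/T = 0.161·312/0.25 = 200.928 sabins.
Additional absorption ΔA = 200.928 − 100.450 = 100.5 sabins.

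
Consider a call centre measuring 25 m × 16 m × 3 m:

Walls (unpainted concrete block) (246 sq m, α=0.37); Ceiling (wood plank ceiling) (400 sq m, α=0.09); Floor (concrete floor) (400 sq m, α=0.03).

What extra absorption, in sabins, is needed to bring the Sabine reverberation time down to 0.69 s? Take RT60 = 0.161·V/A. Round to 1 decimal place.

141.0 sabins

A₁ = Σ Sᵢαᵢ = 246·0.37 + 400·0.09 + 400·0.03 = 139.020 sabins.
For T = 0.69 s, need A₂ = 0.161·V/T = 0.161·1200/0.69 = 280.000 sabins.
ΔA = A₂ − A₁ = 280.000 − 139.020 = 141.0 sabins.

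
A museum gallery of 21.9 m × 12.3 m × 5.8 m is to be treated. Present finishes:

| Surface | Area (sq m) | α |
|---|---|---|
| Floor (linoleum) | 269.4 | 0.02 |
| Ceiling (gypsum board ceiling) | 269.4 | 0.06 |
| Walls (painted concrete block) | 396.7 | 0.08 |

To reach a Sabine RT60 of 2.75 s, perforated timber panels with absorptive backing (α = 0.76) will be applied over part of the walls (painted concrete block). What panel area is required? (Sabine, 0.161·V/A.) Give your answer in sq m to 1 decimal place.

56.1

Equivalent absorption area: A₁ = 269.4×0.02 + 269.4×0.06 + 396.7×0.08 = 53.288 sq m.
V = 1562.346 m³. Target absorption A₂ = 0.161 × 1562.346 / 2.75 = 91.468 sabins.
ΔA needed = 91.468 − 53.288 = 38.180 sabins.
Net gain per sq m: Δα = 0.76 − 0.08 = 0.68.
Panel area = 38.180 / 0.68 = 56.1 sq m.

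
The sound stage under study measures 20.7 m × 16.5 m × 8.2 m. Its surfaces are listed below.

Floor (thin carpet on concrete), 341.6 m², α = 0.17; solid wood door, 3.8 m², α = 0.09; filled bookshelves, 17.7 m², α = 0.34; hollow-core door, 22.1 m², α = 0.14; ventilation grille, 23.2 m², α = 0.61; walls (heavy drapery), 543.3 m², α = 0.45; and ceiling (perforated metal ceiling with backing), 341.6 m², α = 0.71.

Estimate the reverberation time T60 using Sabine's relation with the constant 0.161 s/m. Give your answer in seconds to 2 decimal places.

0.79 s

Summing Sᵢαᵢ: 58.072 + 0.342 + 6.018 + 3.094 + 14.152 + 244.485 + 242.536 → A = 568.699 sabins.
V = 20.7·16.5·8.2 = 2800.71 m³.
RT60 = 0.161 · V / A = 0.161 × 2800.71 / 568.699 = 0.79 s.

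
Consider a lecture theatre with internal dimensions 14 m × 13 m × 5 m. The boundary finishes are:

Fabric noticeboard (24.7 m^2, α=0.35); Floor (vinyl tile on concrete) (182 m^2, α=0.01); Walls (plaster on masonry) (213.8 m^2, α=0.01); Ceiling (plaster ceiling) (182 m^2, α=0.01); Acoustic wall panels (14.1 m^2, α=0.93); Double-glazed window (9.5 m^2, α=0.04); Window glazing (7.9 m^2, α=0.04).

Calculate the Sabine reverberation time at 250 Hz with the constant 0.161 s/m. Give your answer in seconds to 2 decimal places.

Equivalent absorption area: A = 24.7·0.35 + 182·0.01 + 213.8·0.01 + 182·0.01 + 14.1·0.93 + 9.5·0.04 + 7.9·0.04 = 28.232 m^2.
Room volume: 910 m³.
T = 0.161 V/A = 0.161·910/28.232 = 5.19 s.

5.19 seconds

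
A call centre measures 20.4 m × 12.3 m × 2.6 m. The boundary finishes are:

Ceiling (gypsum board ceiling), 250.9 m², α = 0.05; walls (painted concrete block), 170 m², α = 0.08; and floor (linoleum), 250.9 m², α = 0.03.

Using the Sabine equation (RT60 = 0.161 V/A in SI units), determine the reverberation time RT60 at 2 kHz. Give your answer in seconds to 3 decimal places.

A = Σ Sᵢαᵢ = 250.9×0.05 + 170×0.08 + 250.9×0.03 = 33.672 sabins.
Volume V = 20.4 × 12.3 × 2.6 = 652.392 m³.
RT60 = 0.161 · V / A = 0.161 × 652.392 / 33.672 = 3.119 s.

3.119 s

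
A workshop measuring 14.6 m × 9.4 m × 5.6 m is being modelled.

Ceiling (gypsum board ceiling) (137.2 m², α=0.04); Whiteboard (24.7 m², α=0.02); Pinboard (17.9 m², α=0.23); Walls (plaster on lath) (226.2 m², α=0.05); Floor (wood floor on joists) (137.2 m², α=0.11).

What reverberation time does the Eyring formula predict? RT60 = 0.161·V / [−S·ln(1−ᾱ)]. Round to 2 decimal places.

3.27 sec

Total surface area S = 137.2 + 24.7 + 17.9 + 226.2 + 137.2 = 543.2 m².
Absorption A = 137.2×0.04 + 24.7×0.02 + 17.9×0.23 + 226.2×0.05 + 137.2×0.11 = 36.501 sabins.
Mean coefficient ᾱ = A/S = 0.0672.
Eyring denominator: −S ln(1−ᾱ) = 37.787.
V = 14.6 × 9.4 × 5.6 = 768.544 m³.
T = 0.161·V/[−S·ln(1−ᾱ)] = 0.161·768.544/37.787 = 3.27 s.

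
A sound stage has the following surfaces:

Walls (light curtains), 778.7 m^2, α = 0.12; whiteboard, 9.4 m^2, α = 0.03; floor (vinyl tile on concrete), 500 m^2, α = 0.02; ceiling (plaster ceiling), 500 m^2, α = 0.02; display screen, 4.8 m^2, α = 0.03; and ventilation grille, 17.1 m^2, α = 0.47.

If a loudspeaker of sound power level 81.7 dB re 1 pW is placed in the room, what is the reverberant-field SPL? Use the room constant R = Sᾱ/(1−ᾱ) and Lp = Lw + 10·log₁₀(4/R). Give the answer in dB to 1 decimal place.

66.6 dB

A = 121.907 sabins; S = 1810.0 m^2.
ᾱ = 121.907/1810.0 = 0.0674; R = Sᾱ/(1−ᾱ) = 121.907/(1−0.0674) = 130.717 m^2.
Lp = 81.7 + 10·log₁₀(4/130.717) = 81.7 + (-15.14) = 66.6 dB.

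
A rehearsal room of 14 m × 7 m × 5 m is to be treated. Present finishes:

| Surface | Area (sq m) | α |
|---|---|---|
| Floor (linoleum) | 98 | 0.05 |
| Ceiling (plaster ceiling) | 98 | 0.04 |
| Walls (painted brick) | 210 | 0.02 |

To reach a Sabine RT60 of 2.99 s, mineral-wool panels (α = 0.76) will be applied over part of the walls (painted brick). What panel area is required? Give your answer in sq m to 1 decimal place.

18.1

Equivalent absorption area: A₁ = 98×0.05 + 98×0.04 + 210×0.02 = 13.020 sq m.
V = 490 m³. Target absorption A₂ = 0.161 × 490 / 2.99 = 26.385 sabins.
ΔA needed = 26.385 − 13.020 = 13.365 sabins.
Net gain per sq m: Δα = 0.76 − 0.02 = 0.74.
Area = ΔA/Δα = 13.365/0.74 = 18.1 sq m.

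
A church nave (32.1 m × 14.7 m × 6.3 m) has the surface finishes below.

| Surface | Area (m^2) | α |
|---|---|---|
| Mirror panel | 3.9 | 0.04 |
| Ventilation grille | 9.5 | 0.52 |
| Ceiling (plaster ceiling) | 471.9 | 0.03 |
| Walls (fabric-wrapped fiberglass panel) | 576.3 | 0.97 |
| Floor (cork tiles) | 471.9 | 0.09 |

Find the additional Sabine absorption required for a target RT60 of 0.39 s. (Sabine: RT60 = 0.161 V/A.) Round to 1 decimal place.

606.5 sabins

A₁ = Σ Sᵢαᵢ = 3.9·0.04 + 9.5·0.52 + 471.9·0.03 + 576.3·0.97 + 471.9·0.09 = 620.735 sabins.
For T = 0.39 s, need A₂ = 0.161·V/T = 0.161·2972.781/0.39 = 1227.225 sabins.
Additional absorption ΔA = 1227.225 − 620.735 = 606.5 sabins.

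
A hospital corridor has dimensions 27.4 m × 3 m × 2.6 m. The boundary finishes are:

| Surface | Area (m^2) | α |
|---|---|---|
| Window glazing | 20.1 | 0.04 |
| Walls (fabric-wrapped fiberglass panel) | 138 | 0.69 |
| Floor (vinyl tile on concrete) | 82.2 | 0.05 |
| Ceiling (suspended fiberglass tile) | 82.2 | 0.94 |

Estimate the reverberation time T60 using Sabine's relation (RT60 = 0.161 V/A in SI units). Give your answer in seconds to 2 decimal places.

0.19 s

Total absorption A = 20.1×0.04 + 138×0.69 + 82.2×0.05 + 82.2×0.94
  = 0.804 + 95.220 + 4.110 + 77.268 = 177.402 m^2 sabins.
Volume V = 27.4 × 3 × 2.6 = 213.72 m³.
RT60 = 0.161 · V / A = 0.161 × 213.72 / 177.402 = 0.19 s.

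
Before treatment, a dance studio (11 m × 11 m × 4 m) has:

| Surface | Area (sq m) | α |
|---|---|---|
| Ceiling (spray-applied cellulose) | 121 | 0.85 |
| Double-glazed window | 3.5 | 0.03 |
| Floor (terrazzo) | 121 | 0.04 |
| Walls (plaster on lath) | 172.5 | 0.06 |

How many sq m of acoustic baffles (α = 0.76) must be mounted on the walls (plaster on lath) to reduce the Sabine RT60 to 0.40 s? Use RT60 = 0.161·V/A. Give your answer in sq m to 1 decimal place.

A₁ = Σ Sᵢαᵢ = 121*0.85 + 3.5*0.03 + 121*0.04 + 172.5*0.06 = 118.145 sabins.
Required A₂ = 0.161·484/0.40 = 194.810 sabins.
ΔA needed = 194.810 − 118.145 = 76.665 sabins.
Each sq m of panel replacing the walls (plaster on lath) adds (0.76 − 0.06) = 0.70 sabins.
Panel area = 76.665 / 0.70 = 109.5 sq m.

109.5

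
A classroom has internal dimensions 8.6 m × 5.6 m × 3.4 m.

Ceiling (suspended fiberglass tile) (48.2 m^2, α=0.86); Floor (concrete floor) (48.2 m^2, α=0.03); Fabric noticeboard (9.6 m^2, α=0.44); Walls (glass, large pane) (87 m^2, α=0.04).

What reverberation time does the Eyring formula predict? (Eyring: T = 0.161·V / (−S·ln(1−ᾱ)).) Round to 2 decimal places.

Total surface area S = 48.2 + 48.2 + 9.6 + 87 = 193.0 m^2.
Σ(Sᵢαᵢ) = 48.2×0.86 + 48.2×0.03 + 9.6×0.44 + 87×0.04 = 50.602.
Mean coefficient ᾱ = A/S = 0.2622.
−S·ln(1−ᾱ) = −193.0 × ln(1 − 0.2622) = 58.688.
V = 8.6 × 5.6 × 3.4 = 163.744 m³.
T = 0.161·V/[−S·ln(1−ᾱ)] = 0.161·163.744/58.688 = 0.45 s.

0.45 s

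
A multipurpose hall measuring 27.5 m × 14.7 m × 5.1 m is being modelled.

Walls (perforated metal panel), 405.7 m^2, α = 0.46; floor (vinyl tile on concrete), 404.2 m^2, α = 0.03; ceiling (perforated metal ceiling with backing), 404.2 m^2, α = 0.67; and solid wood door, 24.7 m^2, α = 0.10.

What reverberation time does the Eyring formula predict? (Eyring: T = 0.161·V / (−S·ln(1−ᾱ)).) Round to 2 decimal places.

0.56 s

Total surface area S = 405.7 + 404.2 + 404.2 + 24.7 = 1238.8 m^2.
Absorption A = 405.7·0.46 + 404.2·0.03 + 404.2·0.67 + 24.7·0.10 = 472.032 sabins.
Mean coefficient ᾱ = A/S = 0.3810.
Eyring denominator: −S ln(1−ᾱ) = 594.190.
V = 27.5 × 14.7 × 5.1 = 2061.675 m³.
RT60 = 0.161 × 2061.675 / 594.190 = 0.56 s.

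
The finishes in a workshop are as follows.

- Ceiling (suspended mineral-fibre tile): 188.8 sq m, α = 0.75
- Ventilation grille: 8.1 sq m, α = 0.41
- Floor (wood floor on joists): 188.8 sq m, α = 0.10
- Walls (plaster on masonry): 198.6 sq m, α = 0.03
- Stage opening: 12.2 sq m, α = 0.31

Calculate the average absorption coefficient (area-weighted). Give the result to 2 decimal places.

S = Σ Sᵢ = 188.8 + 8.1 + 188.8 + 198.6 + 12.2 = 596.5 sq m.
Σ(Sᵢαᵢ) = 188.8·0.75 + 8.1·0.41 + 188.8·0.10 + 198.6·0.03 + 12.2·0.31 = 173.541.
ᾱ = 173.541 / 596.5 = 0.29.

0.29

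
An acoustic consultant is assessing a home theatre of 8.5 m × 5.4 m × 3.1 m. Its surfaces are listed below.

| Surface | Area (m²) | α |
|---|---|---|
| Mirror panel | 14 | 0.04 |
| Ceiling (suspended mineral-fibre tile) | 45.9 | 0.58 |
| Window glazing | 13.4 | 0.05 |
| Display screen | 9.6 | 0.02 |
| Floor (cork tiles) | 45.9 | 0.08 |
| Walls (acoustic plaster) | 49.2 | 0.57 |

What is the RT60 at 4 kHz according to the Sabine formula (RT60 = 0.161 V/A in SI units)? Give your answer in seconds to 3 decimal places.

A = Σ Sᵢαᵢ = 14*0.04 + 45.9*0.58 + 13.4*0.05 + 9.6*0.02 + 45.9*0.08 + 49.2*0.57 = 59.760 sabins.
Volume V = 8.5 × 5.4 × 3.1 = 142.29 m³.
T = 0.161 V/A = 0.161·142.29/59.760 = 0.383 s.

0.383 seconds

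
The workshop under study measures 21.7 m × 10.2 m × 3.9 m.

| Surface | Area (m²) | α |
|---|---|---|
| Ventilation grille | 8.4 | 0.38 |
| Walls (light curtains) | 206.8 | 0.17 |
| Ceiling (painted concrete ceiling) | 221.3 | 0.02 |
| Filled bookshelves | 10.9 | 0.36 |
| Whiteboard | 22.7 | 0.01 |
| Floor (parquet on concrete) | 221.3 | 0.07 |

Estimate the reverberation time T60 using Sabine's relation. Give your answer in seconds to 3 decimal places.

Total absorption A = 8.4·0.38 + 206.8·0.17 + 221.3·0.02 + 10.9·0.36 + 22.7·0.01 + 221.3·0.07
  = 3.192 + 35.156 + 4.426 + 3.924 + 0.227 + 15.491 = 62.416 m² sabins.
V = 21.7·10.2·3.9 = 863.226 m³.
T = 0.161 V/A = 0.161·863.226/62.416 = 2.227 s.

2.227 s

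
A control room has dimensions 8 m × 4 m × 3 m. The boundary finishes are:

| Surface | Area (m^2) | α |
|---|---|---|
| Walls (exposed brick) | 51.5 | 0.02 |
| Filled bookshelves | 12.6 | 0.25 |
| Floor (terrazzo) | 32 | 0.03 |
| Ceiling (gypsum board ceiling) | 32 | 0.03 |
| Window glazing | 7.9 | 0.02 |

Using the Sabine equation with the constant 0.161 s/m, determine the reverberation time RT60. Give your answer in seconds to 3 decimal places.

2.470 s

Total absorption A = 51.5×0.02 + 12.6×0.25 + 32×0.03 + 32×0.03 + 7.9×0.02
  = 1.030 + 3.150 + 0.960 + 0.960 + 0.158 = 6.258 m^2 sabins.
Volume V = 8 × 4 × 3 = 96 m³.
RT60 = 0.161 · V / A = 0.161 × 96 / 6.258 = 2.470 s.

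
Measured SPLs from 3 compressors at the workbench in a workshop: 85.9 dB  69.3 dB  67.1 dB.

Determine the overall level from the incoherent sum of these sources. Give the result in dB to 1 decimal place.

Σ 10^(Lᵢ/10) = 4.027e+08.
Combined level = 10 log₁₀(4.027e+08) = 86.0 dB.

86.0 dB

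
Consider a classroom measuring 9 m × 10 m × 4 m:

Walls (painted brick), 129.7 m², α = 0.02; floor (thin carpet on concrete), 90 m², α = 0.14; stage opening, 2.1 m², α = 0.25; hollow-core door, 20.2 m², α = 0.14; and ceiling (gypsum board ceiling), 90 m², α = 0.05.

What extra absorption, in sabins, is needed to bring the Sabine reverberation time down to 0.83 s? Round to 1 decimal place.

Summing Sᵢαᵢ: 2.594 + 12.600 + 0.525 + 2.828 + 4.500 → A₁ = 23.047 sabins.
For T = 0.83 s, need A₂ = 0.161·V/T = 0.161·360/0.83 = 69.831 sabins.
Additional absorption ΔA = 69.831 − 23.047 = 46.8 sabins.

46.8 sabins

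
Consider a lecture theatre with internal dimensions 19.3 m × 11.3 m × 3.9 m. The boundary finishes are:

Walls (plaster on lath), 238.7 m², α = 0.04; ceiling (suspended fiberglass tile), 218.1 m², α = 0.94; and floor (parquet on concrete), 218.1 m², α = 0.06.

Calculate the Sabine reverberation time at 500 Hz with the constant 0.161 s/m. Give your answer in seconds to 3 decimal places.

Total absorption A = 238.7×0.04 + 218.1×0.94 + 218.1×0.06
  = 9.548 + 205.014 + 13.086 = 227.648 m² sabins.
Room volume: 850.551 m³.
RT60 = 0.161 · V / A = 0.161 × 850.551 / 227.648 = 0.602 s.

0.602 sec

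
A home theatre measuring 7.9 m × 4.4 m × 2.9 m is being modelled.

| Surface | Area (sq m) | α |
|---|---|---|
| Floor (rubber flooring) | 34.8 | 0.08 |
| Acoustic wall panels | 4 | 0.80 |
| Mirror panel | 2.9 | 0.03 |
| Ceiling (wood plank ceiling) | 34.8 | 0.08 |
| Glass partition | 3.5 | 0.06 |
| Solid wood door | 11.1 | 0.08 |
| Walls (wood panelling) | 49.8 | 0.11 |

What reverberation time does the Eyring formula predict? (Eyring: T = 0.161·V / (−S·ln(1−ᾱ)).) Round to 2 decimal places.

0.99 s

S = Σ Sᵢ = 140.9 sq m.
Σ(Sᵢαᵢ) = 34.8×0.08 + 4×0.80 + 2.9×0.03 + 34.8×0.08 + 3.5×0.06 + 11.1×0.08 + 49.8×0.11 = 15.431.
ᾱ = 15.431 / 140.9 = 0.1095.
Eyring denominator: −S ln(1−ᾱ) = 16.340.
V = 7.9 × 4.4 × 2.9 = 100.804 m³.
T = 0.161·V/[−S·ln(1−ᾱ)] = 0.161·100.804/16.340 = 0.99 s.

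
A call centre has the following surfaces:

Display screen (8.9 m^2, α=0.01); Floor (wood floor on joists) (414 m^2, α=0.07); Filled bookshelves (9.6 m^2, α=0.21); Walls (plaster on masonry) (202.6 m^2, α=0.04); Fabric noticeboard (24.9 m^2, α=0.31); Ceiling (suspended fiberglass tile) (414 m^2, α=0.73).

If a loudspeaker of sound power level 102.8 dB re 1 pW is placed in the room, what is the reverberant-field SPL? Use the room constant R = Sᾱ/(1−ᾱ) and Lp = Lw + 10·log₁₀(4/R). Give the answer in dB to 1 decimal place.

81.7 dB

Σ(Sᵢαᵢ) = 8.9·0.01 + 414·0.07 + 9.6·0.21 + 202.6·0.04 + 24.9·0.31 + 414·0.73 = 349.128; total area S = 1074.0 m^2.
ᾱ = 349.128/1074.0 = 0.3251; R = Sᾱ/(1−ᾱ) = 349.128/(1−0.3251) = 517.303 m^2.
Lp = 102.8 + 10·log₁₀(4/517.303) = 102.8 + (-21.12) = 81.7 dB.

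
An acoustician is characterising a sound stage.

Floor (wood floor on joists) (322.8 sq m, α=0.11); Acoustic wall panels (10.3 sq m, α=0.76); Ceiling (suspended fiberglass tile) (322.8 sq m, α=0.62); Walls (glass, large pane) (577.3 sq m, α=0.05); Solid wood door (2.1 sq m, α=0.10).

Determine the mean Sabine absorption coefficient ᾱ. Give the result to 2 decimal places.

0.22

S = Σ Sᵢ = 322.8 + 10.3 + 322.8 + 577.3 + 2.1 = 1235.3 sq m.
Σ(Sᵢαᵢ) = 322.8×0.11 + 10.3×0.76 + 322.8×0.62 + 577.3×0.05 + 2.1×0.10 = 272.547.
ᾱ = A/S = 0.22.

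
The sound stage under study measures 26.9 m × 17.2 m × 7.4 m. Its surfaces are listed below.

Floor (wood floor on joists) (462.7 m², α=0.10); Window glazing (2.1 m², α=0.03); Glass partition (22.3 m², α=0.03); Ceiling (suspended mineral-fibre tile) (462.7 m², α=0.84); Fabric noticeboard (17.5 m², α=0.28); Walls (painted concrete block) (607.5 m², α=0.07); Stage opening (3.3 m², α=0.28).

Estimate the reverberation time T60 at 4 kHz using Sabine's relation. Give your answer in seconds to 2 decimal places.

1.14 s

Summing Sᵢαᵢ: 46.270 + 0.063 + 0.669 + 388.668 + 4.900 + 42.525 + 0.924 → A = 484.019 sabins.
Volume V = 26.9 × 17.2 × 7.4 = 3423.832 m³.
T = 0.161 V/A = 0.161·3423.832/484.019 = 1.14 s.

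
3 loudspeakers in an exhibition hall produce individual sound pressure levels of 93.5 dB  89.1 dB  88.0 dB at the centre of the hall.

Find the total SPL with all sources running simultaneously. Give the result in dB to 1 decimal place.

95.7 dB

Converting to relative power and adding: 10^(93.5/10) + 10^(89.1/10) + 10^(88.0/10) = 3.683e+09.
Combined level = 10 log₁₀(3.683e+09) = 95.7 dB.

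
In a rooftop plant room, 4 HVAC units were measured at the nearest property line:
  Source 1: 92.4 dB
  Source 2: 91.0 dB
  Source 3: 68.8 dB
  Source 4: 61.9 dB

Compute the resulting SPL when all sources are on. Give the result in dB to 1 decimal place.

94.8 dB

Σ 10^(Lᵢ/10) = 3.006e+09.
Back to dB: 10·log₁₀ Σ = 94.8 dB.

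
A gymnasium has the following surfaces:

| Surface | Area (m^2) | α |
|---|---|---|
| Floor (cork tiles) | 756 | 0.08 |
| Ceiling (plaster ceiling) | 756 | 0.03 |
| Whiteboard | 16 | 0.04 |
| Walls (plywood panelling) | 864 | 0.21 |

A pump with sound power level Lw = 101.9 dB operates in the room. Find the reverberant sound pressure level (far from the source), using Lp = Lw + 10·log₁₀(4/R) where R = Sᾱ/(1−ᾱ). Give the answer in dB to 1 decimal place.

Σ(Sᵢαᵢ) = 756·0.08 + 756·0.03 + 16·0.04 + 864·0.21 = 265.240; total area S = 2392.0 m^2.
ᾱ = 265.240/2392.0 = 0.1109; R = Sᾱ/(1−ᾱ) = 265.240/(1−0.1109) = 298.324 m^2.
Lp = 101.9 + 10·log₁₀(4/298.324) = 101.9 + (-18.73) = 83.2 dB.

83.2 dB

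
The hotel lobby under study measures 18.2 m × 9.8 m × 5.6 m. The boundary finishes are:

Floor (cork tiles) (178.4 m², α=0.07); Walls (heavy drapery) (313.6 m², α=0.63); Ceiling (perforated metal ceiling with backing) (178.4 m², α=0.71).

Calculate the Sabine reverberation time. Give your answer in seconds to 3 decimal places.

0.478 seconds

A = Σ Sᵢαᵢ = 178.4*0.07 + 313.6*0.63 + 178.4*0.71 = 336.720 sabins.
Volume V = 18.2 × 9.8 × 5.6 = 998.816 m³.
RT60 = 0.161 · V / A = 0.161 × 998.816 / 336.720 = 0.478 s.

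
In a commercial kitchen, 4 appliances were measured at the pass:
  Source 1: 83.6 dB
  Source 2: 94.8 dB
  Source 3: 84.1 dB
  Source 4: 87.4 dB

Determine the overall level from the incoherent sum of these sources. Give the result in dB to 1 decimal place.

96.1 dB

Σ 10^(Lᵢ/10) = 4.056e+09.
L_total = 10·log₁₀(4.056e+09) = 96.1 dB.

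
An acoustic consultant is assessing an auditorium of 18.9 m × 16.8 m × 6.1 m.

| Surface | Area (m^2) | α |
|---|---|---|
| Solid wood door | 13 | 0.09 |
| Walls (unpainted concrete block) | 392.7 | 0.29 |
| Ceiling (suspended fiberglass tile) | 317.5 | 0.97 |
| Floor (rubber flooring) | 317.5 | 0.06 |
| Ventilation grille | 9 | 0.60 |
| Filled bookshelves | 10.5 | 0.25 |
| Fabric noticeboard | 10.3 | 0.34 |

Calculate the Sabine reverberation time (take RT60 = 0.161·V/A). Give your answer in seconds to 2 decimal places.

0.69 s

Equivalent absorption area: A = 13·0.09 + 392.7·0.29 + 317.5·0.97 + 317.5·0.06 + 9·0.60 + 10.5·0.25 + 10.3·0.34 = 453.605 m^2.
Room volume: 1936.872 m³.
T = 0.161 V/A = 0.161·1936.872/453.605 = 0.69 s.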